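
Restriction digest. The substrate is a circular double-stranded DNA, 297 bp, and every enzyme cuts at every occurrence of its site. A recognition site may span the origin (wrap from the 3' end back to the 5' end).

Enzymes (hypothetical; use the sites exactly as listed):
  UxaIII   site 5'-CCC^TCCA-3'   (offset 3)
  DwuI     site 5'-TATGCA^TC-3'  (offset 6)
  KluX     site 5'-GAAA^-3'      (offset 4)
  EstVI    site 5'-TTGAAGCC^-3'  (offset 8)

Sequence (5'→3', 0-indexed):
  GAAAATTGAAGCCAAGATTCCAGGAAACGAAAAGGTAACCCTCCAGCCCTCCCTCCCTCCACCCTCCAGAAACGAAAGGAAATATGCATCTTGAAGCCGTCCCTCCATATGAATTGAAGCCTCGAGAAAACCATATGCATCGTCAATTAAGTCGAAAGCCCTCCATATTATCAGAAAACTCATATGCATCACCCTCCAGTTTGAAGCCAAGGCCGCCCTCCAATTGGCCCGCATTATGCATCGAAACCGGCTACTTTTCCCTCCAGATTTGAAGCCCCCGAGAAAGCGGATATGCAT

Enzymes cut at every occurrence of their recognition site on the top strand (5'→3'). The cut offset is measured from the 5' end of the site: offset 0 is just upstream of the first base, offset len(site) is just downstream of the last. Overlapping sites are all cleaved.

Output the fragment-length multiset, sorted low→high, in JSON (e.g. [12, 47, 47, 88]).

[4,5,5,5,5,6,6,6,7,8,8,9,9,9,10,10,10,11,14,14,15,15,16,16,16,18,18,22]

Per-enzyme occurrences:
  UxaIII (CCCTCCA, off=3): starts [38, 54, 61, 100, 158, 191, 215, 258] → cuts [41, 57, 64, 103, 161, 194, 218, 261]
  DwuI (TATGCATC, off=6): starts [82, 133, 182, 234] → cuts [88, 139, 188, 240]
  KluX (GAAA, off=4): starts [0, 23, 28, 68, 73, 78, 125, 153, 173, 242, 281] → cuts [4, 27, 32, 72, 77, 82, 129, 157, 177, 246, 285]
  EstVI (TTGAAGCC, off=8): starts [5, 90, 113, 200, 268] → cuts [13, 98, 121, 208, 276]

Pooled cuts: [4, 13, 27, 32, 41, 57, 64, 72, 77, 82, 88, 98, 103, 121, 129, 139, 157, 161, 177, 188, 194, 208, 218, 240, 246, 261, 276, 285]

Fragments:
  4→13: 9 bp
  13→27: 14 bp
  27→32: 5 bp
  32→41: 9 bp
  41→57: 16 bp
  57→64: 7 bp
  64→72: 8 bp
  72→77: 5 bp
  77→82: 5 bp
  82→88: 6 bp
  88→98: 10 bp
  98→103: 5 bp
  103→121: 18 bp
  121→129: 8 bp
  129→139: 10 bp
  139→157: 18 bp
  157→161: 4 bp
  161→177: 16 bp
  177→188: 11 bp
  188→194: 6 bp
  194→208: 14 bp
  208→218: 10 bp
  218→240: 22 bp
  240→246: 6 bp
  246→261: 15 bp
  261→276: 15 bp
  276→285: 9 bp
  285→4 (wrap): 297-285+4 = 16 bp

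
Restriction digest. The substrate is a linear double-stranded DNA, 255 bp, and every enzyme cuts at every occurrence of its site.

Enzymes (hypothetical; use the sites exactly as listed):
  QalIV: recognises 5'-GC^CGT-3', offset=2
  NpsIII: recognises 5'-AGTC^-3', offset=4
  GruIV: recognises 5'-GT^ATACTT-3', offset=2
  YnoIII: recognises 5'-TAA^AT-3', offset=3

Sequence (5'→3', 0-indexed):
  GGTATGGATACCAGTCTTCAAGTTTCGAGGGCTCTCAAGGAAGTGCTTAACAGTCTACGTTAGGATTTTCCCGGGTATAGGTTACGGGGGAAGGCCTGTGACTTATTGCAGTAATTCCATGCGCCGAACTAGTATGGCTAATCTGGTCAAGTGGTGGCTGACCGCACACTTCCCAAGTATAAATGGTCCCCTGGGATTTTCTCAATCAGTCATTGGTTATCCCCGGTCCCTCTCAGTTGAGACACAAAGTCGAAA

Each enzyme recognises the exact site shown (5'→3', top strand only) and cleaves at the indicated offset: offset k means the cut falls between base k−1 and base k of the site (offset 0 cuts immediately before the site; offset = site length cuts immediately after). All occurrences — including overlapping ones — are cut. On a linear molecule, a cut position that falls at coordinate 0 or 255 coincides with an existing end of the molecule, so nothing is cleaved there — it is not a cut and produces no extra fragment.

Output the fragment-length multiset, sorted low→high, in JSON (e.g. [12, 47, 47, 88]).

[4,16,29,39,40,127]

Per-enzyme occurrences:
  QalIV (GCCGT, off=2): no sites
  NpsIII (AGTC, off=4): starts [12, 51, 207, 247] → cuts [16, 55, 211, 251]
  GruIV (GTATACTT, off=2): no sites
  YnoIII (TAAAT, off=3): starts [179] → cuts [182]

All cut coordinates (distinct, sorted): [16, 55, 182, 211, 251]

Fragment lengths:
  [0,16): 16 bp
  [16,55): 39 bp
  [55,182): 127 bp
  [182,211): 29 bp
  [211,251): 40 bp
  [251,255): 4 bp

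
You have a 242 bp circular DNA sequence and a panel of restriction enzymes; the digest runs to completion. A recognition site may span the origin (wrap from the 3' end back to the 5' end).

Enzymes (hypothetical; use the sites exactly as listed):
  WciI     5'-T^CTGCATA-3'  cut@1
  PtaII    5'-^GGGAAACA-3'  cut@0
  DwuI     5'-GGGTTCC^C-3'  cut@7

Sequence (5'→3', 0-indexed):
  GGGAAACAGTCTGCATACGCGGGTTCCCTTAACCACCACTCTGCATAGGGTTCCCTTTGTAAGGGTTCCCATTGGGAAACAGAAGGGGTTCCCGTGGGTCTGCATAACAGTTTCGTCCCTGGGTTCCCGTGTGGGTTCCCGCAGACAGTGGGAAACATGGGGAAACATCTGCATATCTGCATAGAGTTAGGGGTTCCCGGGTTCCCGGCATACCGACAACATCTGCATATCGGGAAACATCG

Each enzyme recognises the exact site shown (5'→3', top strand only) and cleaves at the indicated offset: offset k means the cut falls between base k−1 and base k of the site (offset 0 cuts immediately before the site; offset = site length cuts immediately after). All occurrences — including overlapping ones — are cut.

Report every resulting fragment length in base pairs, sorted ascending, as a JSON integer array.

[4,7,8,8,9,9,10,10,10,11,12,13,14,15,17,17,19,21,28]

Site scan:
  WciI TCTGCATA/1: at [9, 39, 98, 167, 175, 221] ⇒ [10, 40, 99, 168, 176, 222]
  PtaII GGGAAACA/0: at [0, 73, 149, 159, 231] ⇒ [0, 73, 149, 159, 231]
  DwuI GGGTTCCC/7: at [20, 47, 62, 85, 120, 132, 190, 198] ⇒ [27, 54, 69, 92, 127, 139, 197, 205]

Pooled cuts: [0, 10, 27, 40, 54, 69, 73, 92, 99, 127, 139, 149, 159, 168, 176, 197, 205, 222, 231]

Fragment lengths:
  0→10: 10 bp
  10→27: 17 bp
  27→40: 13 bp
  40→54: 14 bp
  54→69: 15 bp
  69→73: 4 bp
  73→92: 19 bp
  92→99: 7 bp
  99→127: 28 bp
  127→139: 12 bp
  139→149: 10 bp
  149→159: 10 bp
  159→168: 9 bp
  168→176: 8 bp
  176→197: 21 bp
  197→205: 8 bp
  205→222: 17 bp
  222→231: 9 bp
  231→0 (wrap): 242-231+0 = 11 bp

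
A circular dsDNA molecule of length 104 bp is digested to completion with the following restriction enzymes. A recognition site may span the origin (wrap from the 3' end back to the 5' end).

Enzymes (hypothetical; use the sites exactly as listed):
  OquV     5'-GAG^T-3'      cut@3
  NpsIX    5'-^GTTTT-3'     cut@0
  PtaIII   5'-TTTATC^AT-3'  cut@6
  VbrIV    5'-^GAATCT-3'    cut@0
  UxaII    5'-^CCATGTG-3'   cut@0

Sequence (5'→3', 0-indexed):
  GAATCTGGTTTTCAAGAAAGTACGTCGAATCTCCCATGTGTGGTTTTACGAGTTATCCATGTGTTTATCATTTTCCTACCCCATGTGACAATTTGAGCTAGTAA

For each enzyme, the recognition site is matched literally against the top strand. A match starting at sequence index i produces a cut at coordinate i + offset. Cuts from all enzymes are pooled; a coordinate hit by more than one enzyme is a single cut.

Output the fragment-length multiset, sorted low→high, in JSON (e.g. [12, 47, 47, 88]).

Per-enzyme occurrences:
  OquV GAGT/3: at [49] ⇒ [52]
  NpsIX GTTTT/0: at [7, 42] ⇒ [7, 42]
  PtaIII TTTATCAT/6: at [63] ⇒ [69]
  VbrIV GAATCT/0: at [0, 26] ⇒ [0, 26]
  UxaII CCATGTG/0: at [33, 56, 80] ⇒ [33, 56, 80]

Pooled cuts: [0, 7, 26, 33, 42, 52, 56, 69, 80]

Fragments:
  0→7: 7 bp
  7→26: 19 bp
  26→33: 7 bp
  33→42: 9 bp
  42→52: 10 bp
  52→56: 4 bp
  56→69: 13 bp
  69→80: 11 bp
  80→0 (wrap): 104-80+0 = 24 bp

[4,7,7,9,10,11,13,19,24]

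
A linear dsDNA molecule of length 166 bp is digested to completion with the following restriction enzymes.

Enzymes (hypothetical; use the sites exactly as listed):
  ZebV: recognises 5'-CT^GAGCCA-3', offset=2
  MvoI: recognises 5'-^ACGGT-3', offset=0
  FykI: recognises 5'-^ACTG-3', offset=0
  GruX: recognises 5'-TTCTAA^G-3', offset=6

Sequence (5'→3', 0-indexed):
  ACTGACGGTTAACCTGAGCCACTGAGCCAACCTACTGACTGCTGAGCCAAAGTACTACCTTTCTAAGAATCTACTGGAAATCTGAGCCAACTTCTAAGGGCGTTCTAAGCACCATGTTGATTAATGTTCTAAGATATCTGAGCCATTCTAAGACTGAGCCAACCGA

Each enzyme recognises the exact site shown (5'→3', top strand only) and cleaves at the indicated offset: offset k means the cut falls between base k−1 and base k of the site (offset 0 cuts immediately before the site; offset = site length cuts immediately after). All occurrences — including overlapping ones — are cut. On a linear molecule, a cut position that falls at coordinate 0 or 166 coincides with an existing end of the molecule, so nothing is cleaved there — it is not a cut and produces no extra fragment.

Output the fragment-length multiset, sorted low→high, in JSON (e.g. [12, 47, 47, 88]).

[1,3,3,4,4,5,6,6,7,10,11,11,11,11,12,14,23,24]

Site scan:
  ZebV (CTGAGCCA, off=2): starts [13, 21, 41, 81, 137, 153] → cuts [15, 23, 43, 83, 139, 155]
  MvoI (ACGGT, off=0): starts [4] → cuts [4]
  FykI (ACTG, off=0): starts [0, 20, 33, 37, 72, 152] → cuts [20, 33, 37, 72, 152] (position 0 is a terminus of the linear molecule — no cut)
  GruX (TTCTAAG, off=6): starts [60, 91, 102, 126, 145] → cuts [66, 97, 108, 132, 151]

Pooled cuts: [4, 15, 20, 23, 33, 37, 43, 66, 72, 83, 97, 108, 132, 139, 151, 152, 155]

Fragment lengths:
  [0,4): 4 bp
  [4,15): 11 bp
  [15,20): 5 bp
  [20,23): 3 bp
  [23,33): 10 bp
  [33,37): 4 bp
  [37,43): 6 bp
  [43,66): 23 bp
  [66,72): 6 bp
  [72,83): 11 bp
  [83,97): 14 bp
  [97,108): 11 bp
  [108,132): 24 bp
  [132,139): 7 bp
  [139,151): 12 bp
  [151,152): 1 bp
  [152,155): 3 bp
  [155,166): 11 bp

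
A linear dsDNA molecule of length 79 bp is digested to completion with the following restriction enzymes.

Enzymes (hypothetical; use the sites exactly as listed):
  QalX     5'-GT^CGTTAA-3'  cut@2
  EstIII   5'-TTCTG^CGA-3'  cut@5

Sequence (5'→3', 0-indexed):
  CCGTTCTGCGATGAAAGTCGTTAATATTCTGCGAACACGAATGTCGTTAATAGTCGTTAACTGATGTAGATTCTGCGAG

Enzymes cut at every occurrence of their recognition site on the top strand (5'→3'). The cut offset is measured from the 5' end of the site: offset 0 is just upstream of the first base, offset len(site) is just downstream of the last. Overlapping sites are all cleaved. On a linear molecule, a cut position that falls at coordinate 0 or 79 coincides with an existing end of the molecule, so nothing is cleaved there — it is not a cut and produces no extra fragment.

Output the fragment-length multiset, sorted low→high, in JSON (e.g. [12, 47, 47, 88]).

Scan for sites:
  QalX (GTCGTTAA, off=2): starts [16, 42, 52] → cuts [18, 44, 54]
  EstIII (TTCTGCGA, off=5): starts [3, 26, 70] → cuts [8, 31, 75]

All cut coordinates (distinct, sorted): [8, 18, 31, 44, 54, 75]

Fragment lengths:
  [0,8): 8 bp
  [8,18): 10 bp
  [18,31): 13 bp
  [31,44): 13 bp
  [44,54): 10 bp
  [54,75): 21 bp
  [75,79): 4 bp

[4,8,10,10,13,13,21]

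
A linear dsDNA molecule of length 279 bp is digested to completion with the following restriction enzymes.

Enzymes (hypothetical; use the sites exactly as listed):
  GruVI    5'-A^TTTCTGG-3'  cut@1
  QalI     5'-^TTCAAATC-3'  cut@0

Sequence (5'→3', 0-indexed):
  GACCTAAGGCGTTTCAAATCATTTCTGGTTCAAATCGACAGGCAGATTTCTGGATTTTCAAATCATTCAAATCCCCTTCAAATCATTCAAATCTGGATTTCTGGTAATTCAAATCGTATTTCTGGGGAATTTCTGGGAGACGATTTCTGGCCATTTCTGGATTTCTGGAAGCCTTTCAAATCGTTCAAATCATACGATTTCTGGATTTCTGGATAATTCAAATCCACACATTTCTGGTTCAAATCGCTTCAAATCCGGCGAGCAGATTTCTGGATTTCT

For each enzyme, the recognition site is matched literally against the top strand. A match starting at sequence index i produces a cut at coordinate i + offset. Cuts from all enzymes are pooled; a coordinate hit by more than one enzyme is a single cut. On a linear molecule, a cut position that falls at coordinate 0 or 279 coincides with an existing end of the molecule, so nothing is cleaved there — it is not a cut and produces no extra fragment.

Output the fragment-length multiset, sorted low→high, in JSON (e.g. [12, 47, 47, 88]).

Per-enzyme occurrences:
  GruVI (ATTTCTGG, off=1): starts [20, 45, 96, 117, 128, 142, 152, 160, 196, 204, 229, 265] → cuts [21, 46, 97, 118, 129, 143, 153, 161, 197, 205, 230, 266]
  QalI (TTCAAATC, off=0): starts [12, 28, 56, 65, 76, 85, 107, 174, 183, 216, 237, 247] → cuts [12, 28, 56, 65, 76, 85, 107, 174, 183, 216, 237, 247]

Pooled cuts: [12, 21, 28, 46, 56, 65, 76, 85, 97, 107, 118, 129, 143, 153, 161, 174, 183, 197, 205, 216, 230, 237, 247, 266]

Fragments:
  [0,12): 12 bp
  [12,21): 9 bp
  [21,28): 7 bp
  [28,46): 18 bp
  [46,56): 10 bp
  [56,65): 9 bp
  [65,76): 11 bp
  [76,85): 9 bp
  [85,97): 12 bp
  [97,107): 10 bp
  [107,118): 11 bp
  [118,129): 11 bp
  [129,143): 14 bp
  [143,153): 10 bp
  [153,161): 8 bp
  [161,174): 13 bp
  [174,183): 9 bp
  [183,197): 14 bp
  [197,205): 8 bp
  [205,216): 11 bp
  [216,230): 14 bp
  [230,237): 7 bp
  [237,247): 10 bp
  [247,266): 19 bp
  [266,279): 13 bp

[7,7,8,8,9,9,9,9,10,10,10,10,11,11,11,11,12,12,13,13,14,14,14,18,19]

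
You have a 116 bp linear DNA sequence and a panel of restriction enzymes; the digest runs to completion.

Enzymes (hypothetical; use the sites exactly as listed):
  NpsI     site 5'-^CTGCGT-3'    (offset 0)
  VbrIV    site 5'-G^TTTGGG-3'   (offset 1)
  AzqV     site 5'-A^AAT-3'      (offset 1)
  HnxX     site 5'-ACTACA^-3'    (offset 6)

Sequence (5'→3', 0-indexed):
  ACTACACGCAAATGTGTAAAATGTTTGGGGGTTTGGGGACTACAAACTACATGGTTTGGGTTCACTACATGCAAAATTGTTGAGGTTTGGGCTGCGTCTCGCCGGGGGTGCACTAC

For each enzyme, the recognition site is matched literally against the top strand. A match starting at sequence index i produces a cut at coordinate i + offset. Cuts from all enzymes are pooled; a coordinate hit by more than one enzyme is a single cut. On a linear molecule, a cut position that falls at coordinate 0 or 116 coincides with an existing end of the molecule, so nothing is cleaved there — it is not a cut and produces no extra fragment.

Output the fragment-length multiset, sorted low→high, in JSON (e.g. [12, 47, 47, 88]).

Scan for sites:
  NpsI CTGCGT/0: at [91] ⇒ [91]
  VbrIV GTTTGGG/1: at [22, 30, 53, 84] ⇒ [23, 31, 54, 85]
  AzqV AAAT/1: at [9, 18, 73] ⇒ [10, 19, 74]
  HnxX ACTACA/6: at [0, 38, 45, 63] ⇒ [6, 44, 51, 69]

All cut coordinates (distinct, sorted): [6, 10, 19, 23, 31, 44, 51, 54, 69, 74, 85, 91]

Fragment lengths:
  [0,6): 6 bp
  [6,10): 4 bp
  [10,19): 9 bp
  [19,23): 4 bp
  [23,31): 8 bp
  [31,44): 13 bp
  [44,51): 7 bp
  [51,54): 3 bp
  [54,69): 15 bp
  [69,74): 5 bp
  [74,85): 11 bp
  [85,91): 6 bp
  [91,116): 25 bp

[3,4,4,5,6,6,7,8,9,11,13,15,25]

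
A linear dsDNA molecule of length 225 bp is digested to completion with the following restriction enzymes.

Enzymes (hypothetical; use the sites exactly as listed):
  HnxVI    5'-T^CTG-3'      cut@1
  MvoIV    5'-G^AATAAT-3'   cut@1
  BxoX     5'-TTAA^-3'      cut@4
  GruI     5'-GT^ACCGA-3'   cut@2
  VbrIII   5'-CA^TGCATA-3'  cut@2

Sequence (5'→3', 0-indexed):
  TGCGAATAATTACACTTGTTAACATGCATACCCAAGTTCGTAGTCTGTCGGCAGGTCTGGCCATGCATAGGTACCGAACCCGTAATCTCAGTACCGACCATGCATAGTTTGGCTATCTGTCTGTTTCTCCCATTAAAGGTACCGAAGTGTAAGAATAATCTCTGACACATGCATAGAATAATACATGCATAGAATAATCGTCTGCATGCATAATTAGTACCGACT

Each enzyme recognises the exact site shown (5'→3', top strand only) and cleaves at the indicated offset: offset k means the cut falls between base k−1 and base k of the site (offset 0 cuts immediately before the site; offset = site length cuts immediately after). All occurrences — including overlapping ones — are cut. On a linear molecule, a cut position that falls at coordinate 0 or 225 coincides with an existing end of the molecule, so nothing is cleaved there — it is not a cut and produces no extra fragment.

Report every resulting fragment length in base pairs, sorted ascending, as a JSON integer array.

[2,4,4,4,5,7,7,7,7,8,8,8,9,9,9,12,12,13,16,16,18,20,20]

Per-enzyme occurrences:
  HnxVI (TCTG, off=1): starts [43, 55, 115, 119, 160, 200] → cuts [44, 56, 116, 120, 161, 201]
  MvoIV (GAATAAT, off=1): starts [3, 152, 175, 191] → cuts [4, 153, 176, 192]
  BxoX (TTAA, off=4): starts [18, 132] → cuts [22, 136]
  GruI (GTACCGA, off=2): starts [70, 90, 138, 216] → cuts [72, 92, 140, 218]
  VbrIII (CATGCATA, off=2): starts [22, 61, 98, 167, 183, 204] → cuts [24, 63, 100, 169, 185, 206]

Pooled cuts: [4, 22, 24, 44, 56, 63, 72, 92, 100, 116, 120, 136, 140, 153, 161, 169, 176, 185, 192, 201, 206, 218]

Fragments:
  [0,4): 4 bp
  [4,22): 18 bp
  [22,24): 2 bp
  [24,44): 20 bp
  [44,56): 12 bp
  [56,63): 7 bp
  [63,72): 9 bp
  [72,92): 20 bp
  [92,100): 8 bp
  [100,116): 16 bp
  [116,120): 4 bp
  [120,136): 16 bp
  [136,140): 4 bp
  [140,153): 13 bp
  [153,161): 8 bp
  [161,169): 8 bp
  [169,176): 7 bp
  [176,185): 9 bp
  [185,192): 7 bp
  [192,201): 9 bp
  [201,206): 5 bp
  [206,218): 12 bp
  [218,225): 7 bp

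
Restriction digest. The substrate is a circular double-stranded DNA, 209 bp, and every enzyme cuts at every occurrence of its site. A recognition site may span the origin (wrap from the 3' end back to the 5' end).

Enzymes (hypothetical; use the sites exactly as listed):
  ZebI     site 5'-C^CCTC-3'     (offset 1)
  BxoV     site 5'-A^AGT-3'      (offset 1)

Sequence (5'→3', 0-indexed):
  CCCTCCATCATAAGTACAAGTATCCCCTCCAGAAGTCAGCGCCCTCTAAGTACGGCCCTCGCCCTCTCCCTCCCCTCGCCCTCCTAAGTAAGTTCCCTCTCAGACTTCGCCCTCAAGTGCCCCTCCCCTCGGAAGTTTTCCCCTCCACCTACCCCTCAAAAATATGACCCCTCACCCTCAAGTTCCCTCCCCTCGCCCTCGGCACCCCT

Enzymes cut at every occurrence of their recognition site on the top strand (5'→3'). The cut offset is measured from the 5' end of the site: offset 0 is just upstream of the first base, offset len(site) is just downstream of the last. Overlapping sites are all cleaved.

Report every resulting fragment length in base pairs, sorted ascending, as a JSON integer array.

[4,4,5,5,5,5,5,5,5,6,6,6,6,6,6,6,6,7,7,7,8,8,8,9,10,11,12,15,16]

Site scan:
  ZebI CCCTC/1: at [0, 24, 41, 55, 61, 67, 72, 78, 94, 109, 120, 125, 140, 152, 168, 174, 184, 189, 195, 205] ⇒ [1, 25, 42, 56, 62, 68, 73, 79, 95, 110, 121, 126, 141, 153, 169, 175, 185, 190, 196, 206]
  BxoV AAGT/1: at [11, 17, 32, 47, 85, 89, 114, 132, 179] ⇒ [12, 18, 33, 48, 86, 90, 115, 133, 180]

Pooled cuts: [1, 12, 18, 25, 33, 42, 48, 56, 62, 68, 73, 79, 86, 90, 95, 110, 115, 121, 126, 133, 141, 153, 169, 175, 180, 185, 190, 196, 206]

Fragment lengths:
  1→12: 11 bp
  12→18: 6 bp
  18→25: 7 bp
  25→33: 8 bp
  33→42: 9 bp
  42→48: 6 bp
  48→56: 8 bp
  56→62: 6 bp
  62→68: 6 bp
  68→73: 5 bp
  73→79: 6 bp
  79→86: 7 bp
  86→90: 4 bp
  90→95: 5 bp
  95→110: 15 bp
  110→115: 5 bp
  115→121: 6 bp
  121→126: 5 bp
  126→133: 7 bp
  133→141: 8 bp
  141→153: 12 bp
  153→169: 16 bp
  169→175: 6 bp
  175→180: 5 bp
  180→185: 5 bp
  185→190: 5 bp
  190→196: 6 bp
  196→206: 10 bp
  206→1 (wrap): 209-206+1 = 4 bp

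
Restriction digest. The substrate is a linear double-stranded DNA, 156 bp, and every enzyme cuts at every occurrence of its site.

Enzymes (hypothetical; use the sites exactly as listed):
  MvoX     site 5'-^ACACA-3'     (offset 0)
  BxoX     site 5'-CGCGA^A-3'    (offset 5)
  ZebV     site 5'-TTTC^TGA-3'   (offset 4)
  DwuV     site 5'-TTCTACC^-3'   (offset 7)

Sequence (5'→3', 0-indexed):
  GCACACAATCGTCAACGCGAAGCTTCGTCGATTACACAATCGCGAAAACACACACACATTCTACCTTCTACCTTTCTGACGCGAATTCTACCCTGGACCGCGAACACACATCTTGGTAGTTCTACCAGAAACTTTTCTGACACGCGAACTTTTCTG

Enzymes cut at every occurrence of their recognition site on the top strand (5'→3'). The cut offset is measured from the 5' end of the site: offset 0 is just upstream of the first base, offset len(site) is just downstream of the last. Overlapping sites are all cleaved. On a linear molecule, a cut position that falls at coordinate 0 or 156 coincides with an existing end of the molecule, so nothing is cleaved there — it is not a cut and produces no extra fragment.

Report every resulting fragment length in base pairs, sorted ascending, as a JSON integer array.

Scan for sites:
  MvoX (ACACA, off=0): starts [2, 33, 47, 49, 51, 53, 103, 105] → cuts [2, 33, 47, 49, 51, 53, 103, 105]
  BxoX (CGCGAA, off=5): starts [15, 40, 79, 98, 142] → cuts [20, 45, 84, 103, 147]
  ZebV (TTTCTGA, off=4): starts [72, 133] → cuts [76, 137]
  DwuV (TTCTACC, off=7): starts [58, 65, 85, 119] → cuts [65, 72, 92, 126]

Pooled cuts: [2, 20, 33, 45, 47, 49, 51, 53, 65, 72, 76, 84, 92, 103, 105, 126, 137, 147]

Fragments:
  [0,2): 2 bp
  [2,20): 18 bp
  [20,33): 13 bp
  [33,45): 12 bp
  [45,47): 2 bp
  [47,49): 2 bp
  [49,51): 2 bp
  [51,53): 2 bp
  [53,65): 12 bp
  [65,72): 7 bp
  [72,76): 4 bp
  [76,84): 8 bp
  [84,92): 8 bp
  [92,103): 11 bp
  [103,105): 2 bp
  [105,126): 21 bp
  [126,137): 11 bp
  [137,147): 10 bp
  [147,156): 9 bp

[2,2,2,2,2,2,4,7,8,8,9,10,11,11,12,12,13,18,21]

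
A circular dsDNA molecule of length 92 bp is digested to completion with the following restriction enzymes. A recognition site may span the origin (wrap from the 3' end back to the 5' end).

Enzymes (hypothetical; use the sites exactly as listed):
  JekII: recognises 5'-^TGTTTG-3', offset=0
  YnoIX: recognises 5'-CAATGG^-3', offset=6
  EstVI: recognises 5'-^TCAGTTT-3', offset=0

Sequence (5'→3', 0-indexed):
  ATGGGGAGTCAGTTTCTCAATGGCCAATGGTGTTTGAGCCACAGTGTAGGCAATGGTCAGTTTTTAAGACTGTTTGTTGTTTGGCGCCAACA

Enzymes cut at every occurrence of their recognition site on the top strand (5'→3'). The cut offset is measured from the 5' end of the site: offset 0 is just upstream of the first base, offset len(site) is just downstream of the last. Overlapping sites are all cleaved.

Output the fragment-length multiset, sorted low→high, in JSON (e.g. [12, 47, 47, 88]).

Site scan:
  JekII (TGTTTG, off=0): starts [30, 70, 77] → cuts [30, 70, 77]
  YnoIX (CAATGG, off=6): starts [17, 24, 50, 90] → cuts [4, 23, 30, 56]
  EstVI (TCAGTTT, off=0): starts [8, 56] → cuts [8, 56]

All cut coordinates (distinct, sorted): [4, 8, 23, 30, 56, 70, 77]

Fragment lengths:
  4→8: 4 bp
  8→23: 15 bp
  23→30: 7 bp
  30→56: 26 bp
  56→70: 14 bp
  70→77: 7 bp
  77→4 (wrap): 92-77+4 = 19 bp

[4,7,7,14,15,19,26]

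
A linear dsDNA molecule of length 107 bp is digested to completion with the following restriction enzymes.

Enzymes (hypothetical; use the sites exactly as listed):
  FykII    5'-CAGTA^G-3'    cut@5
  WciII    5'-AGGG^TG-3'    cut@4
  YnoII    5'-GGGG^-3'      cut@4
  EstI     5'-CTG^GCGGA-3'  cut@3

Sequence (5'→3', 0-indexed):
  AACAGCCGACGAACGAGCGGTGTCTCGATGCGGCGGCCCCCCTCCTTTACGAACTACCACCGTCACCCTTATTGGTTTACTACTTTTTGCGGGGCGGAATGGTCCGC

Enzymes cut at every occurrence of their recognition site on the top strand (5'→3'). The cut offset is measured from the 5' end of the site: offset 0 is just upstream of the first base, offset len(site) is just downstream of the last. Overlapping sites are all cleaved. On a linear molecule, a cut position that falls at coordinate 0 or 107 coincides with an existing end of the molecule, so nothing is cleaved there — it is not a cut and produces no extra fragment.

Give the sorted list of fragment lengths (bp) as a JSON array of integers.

[13,94]

Scan for sites:
  FykII (CAGTAG, off=5): no sites
  WciII (AGGGTG, off=4): no sites
  YnoII (GGGG, off=4): starts [90] → cuts [94]
  EstI (CTGGCGGA, off=3): no sites

Pooled cuts: [94]

Fragments:
  [0,94): 94 bp
  [94,107): 13 bp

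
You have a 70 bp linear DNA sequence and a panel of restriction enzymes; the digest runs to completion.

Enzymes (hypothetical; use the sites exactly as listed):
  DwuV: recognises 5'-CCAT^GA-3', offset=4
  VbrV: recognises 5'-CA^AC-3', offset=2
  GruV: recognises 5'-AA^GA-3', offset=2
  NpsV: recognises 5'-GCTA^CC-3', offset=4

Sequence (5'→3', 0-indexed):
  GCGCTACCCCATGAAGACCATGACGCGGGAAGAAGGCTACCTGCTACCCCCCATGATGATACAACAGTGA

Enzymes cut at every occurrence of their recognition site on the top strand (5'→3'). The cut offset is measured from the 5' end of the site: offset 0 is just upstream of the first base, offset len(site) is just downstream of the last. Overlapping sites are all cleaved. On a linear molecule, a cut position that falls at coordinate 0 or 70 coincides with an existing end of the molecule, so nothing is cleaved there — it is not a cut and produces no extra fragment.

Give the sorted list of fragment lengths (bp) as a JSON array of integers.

Site scan:
  DwuV (CCATGA, off=4): starts [8, 17, 50] → cuts [12, 21, 54]
  VbrV (CAAC, off=2): starts [61] → cuts [63]
  GruV (AAGA, off=2): starts [13, 29] → cuts [15, 31]
  NpsV (GCTACC, off=4): starts [2, 35, 42] → cuts [6, 39, 46]

All cut coordinates (distinct, sorted): [6, 12, 15, 21, 31, 39, 46, 54, 63]

Fragments:
  [0,6): 6 bp
  [6,12): 6 bp
  [12,15): 3 bp
  [15,21): 6 bp
  [21,31): 10 bp
  [31,39): 8 bp
  [39,46): 7 bp
  [46,54): 8 bp
  [54,63): 9 bp
  [63,70): 7 bp

[3,6,6,6,7,7,8,8,9,10]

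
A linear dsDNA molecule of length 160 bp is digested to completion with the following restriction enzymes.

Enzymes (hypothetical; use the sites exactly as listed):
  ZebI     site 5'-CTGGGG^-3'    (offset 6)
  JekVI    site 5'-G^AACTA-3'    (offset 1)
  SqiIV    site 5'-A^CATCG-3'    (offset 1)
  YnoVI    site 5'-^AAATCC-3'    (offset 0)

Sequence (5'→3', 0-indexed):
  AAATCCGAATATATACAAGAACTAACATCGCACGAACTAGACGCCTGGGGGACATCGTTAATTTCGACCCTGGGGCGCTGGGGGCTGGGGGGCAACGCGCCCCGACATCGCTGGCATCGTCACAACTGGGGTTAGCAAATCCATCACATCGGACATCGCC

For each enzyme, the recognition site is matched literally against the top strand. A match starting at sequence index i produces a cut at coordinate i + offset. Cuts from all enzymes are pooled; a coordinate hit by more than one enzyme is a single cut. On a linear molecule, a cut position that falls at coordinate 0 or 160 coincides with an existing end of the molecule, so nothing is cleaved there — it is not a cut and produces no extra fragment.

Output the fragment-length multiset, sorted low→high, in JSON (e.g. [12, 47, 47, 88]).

[2,5,6,7,7,7,8,9,10,15,16,19,23,26]

Scan for sites:
  ZebI (CTGGGG, off=6): starts [44, 69, 77, 84, 125] → cuts [50, 75, 83, 90, 131]
  JekVI (GAACTA, off=1): starts [18, 33] → cuts [19, 34]
  SqiIV (ACATCG, off=1): starts [24, 51, 104, 145, 152] → cuts [25, 52, 105, 146, 153]
  YnoVI (AAATCC, off=0): starts [0, 136] → cuts [136] (position 0 is a terminus of the linear molecule — no cut)

All cut coordinates (distinct, sorted): [19, 25, 34, 50, 52, 75, 83, 90, 105, 131, 136, 146, 153]

Fragments:
  [0,19): 19 bp
  [19,25): 6 bp
  [25,34): 9 bp
  [34,50): 16 bp
  [50,52): 2 bp
  [52,75): 23 bp
  [75,83): 8 bp
  [83,90): 7 bp
  [90,105): 15 bp
  [105,131): 26 bp
  [131,136): 5 bp
  [136,146): 10 bp
  [146,153): 7 bp
  [153,160): 7 bp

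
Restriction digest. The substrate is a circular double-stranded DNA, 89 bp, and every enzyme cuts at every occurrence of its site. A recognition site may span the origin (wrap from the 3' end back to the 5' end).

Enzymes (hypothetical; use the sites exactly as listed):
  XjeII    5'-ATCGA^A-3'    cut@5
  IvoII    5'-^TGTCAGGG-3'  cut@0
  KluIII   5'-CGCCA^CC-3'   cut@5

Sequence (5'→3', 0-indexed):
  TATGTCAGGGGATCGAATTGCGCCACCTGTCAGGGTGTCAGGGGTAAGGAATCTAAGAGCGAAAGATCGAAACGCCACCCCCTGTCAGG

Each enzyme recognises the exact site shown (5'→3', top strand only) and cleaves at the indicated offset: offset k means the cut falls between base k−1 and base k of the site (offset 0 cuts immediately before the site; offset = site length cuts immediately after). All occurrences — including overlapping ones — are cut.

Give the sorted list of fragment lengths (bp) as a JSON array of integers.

Per-enzyme occurrences:
  XjeII (ATCGAA, off=5): starts [11, 65] → cuts [16, 70]
  IvoII (TGTCAGGG, off=0): starts [2, 27, 35] → cuts [2, 27, 35]
  KluIII (CGCCACC, off=5): starts [20, 72] → cuts [25, 77]

All cut coordinates (distinct, sorted): [2, 16, 25, 27, 35, 70, 77]

Fragments:
  2→16: 14 bp
  16→25: 9 bp
  25→27: 2 bp
  27→35: 8 bp
  35→70: 35 bp
  70→77: 7 bp
  77→2 (wrap): 89-77+2 = 14 bp

[2,7,8,9,14,14,35]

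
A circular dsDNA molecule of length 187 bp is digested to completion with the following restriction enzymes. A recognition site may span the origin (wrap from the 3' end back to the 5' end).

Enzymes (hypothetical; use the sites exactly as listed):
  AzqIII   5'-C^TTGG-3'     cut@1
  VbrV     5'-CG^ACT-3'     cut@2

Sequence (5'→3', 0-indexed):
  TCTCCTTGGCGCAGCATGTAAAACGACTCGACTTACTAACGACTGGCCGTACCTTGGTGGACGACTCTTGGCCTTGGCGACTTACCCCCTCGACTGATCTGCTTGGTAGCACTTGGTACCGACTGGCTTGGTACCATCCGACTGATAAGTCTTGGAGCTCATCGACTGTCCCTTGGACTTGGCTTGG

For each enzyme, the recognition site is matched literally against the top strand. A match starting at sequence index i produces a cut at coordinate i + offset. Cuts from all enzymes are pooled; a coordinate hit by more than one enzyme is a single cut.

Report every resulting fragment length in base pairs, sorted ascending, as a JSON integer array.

Site scan:
  AzqIII (CTTGG, off=1): starts [4, 52, 66, 72, 101, 111, 126, 150, 171, 177, 182] → cuts [5, 53, 67, 73, 102, 112, 127, 151, 172, 178, 183]
  VbrV (CGACT, off=2): starts [23, 28, 39, 61, 77, 90, 119, 138, 162] → cuts [25, 30, 41, 63, 79, 92, 121, 140, 164]

All cut coordinates (distinct, sorted): [5, 25, 30, 41, 53, 63, 67, 73, 79, 92, 102, 112, 121, 127, 140, 151, 164, 172, 178, 183]

Fragments:
  5→25: 20 bp
  25→30: 5 bp
  30→41: 11 bp
  41→53: 12 bp
  53→63: 10 bp
  63→67: 4 bp
  67→73: 6 bp
  73→79: 6 bp
  79→92: 13 bp
  92→102: 10 bp
  102→112: 10 bp
  112→121: 9 bp
  121→127: 6 bp
  127→140: 13 bp
  140→151: 11 bp
  151→164: 13 bp
  164→172: 8 bp
  172→178: 6 bp
  178→183: 5 bp
  183→5 (wrap): 187-183+5 = 9 bp

[4,5,5,6,6,6,6,8,9,9,10,10,10,11,11,12,13,13,13,20]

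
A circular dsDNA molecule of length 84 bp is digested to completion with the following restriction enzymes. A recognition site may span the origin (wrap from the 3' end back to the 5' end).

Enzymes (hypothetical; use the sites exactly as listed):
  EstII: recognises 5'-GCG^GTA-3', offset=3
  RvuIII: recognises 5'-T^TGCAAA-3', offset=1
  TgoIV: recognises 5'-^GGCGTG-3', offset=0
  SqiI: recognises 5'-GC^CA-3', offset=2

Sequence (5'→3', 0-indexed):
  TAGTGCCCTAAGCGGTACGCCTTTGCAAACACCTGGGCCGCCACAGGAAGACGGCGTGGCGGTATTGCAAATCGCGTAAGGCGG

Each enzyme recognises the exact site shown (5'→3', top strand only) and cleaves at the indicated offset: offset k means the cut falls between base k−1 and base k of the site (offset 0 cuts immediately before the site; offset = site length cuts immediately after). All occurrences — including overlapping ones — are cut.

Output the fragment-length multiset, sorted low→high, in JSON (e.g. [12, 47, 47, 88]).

[4,9,9,11,15,18,18]

Per-enzyme occurrences:
  EstII GCGGTA/3: at [11, 58, 80] ⇒ [14, 61, 83]
  RvuIII TTGCAAA/1: at [22, 64] ⇒ [23, 65]
  TgoIV GGCGTG/0: at [52] ⇒ [52]
  SqiI GCCA/2: at [39] ⇒ [41]

Pooled cuts: [14, 23, 41, 52, 61, 65, 83]

Fragments:
  14→23: 9 bp
  23→41: 18 bp
  41→52: 11 bp
  52→61: 9 bp
  61→65: 4 bp
  65→83: 18 bp
  83→14 (wrap): 84-83+14 = 15 bp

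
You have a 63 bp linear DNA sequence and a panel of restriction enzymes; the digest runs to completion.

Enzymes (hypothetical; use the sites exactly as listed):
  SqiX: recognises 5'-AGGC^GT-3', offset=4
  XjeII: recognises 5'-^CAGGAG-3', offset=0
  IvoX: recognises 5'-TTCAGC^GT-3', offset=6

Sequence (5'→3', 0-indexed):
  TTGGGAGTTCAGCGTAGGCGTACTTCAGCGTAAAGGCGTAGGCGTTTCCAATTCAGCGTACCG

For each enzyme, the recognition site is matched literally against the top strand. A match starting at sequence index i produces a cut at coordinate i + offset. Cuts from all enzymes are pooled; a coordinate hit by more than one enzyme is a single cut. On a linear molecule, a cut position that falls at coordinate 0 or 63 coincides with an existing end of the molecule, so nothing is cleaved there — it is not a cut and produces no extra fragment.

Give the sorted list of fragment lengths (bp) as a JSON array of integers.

[6,6,6,8,10,13,14]

Site scan:
  SqiX (AGGCGT, off=4): starts [15, 33, 39] → cuts [19, 37, 43]
  XjeII (CAGGAG, off=0): no sites
  IvoX (TTCAGCGT, off=6): starts [7, 23, 51] → cuts [13, 29, 57]

Pooled cuts: [13, 19, 29, 37, 43, 57]

Fragments:
  [0,13): 13 bp
  [13,19): 6 bp
  [19,29): 10 bp
  [29,37): 8 bp
  [37,43): 6 bp
  [43,57): 14 bp
  [57,63): 6 bp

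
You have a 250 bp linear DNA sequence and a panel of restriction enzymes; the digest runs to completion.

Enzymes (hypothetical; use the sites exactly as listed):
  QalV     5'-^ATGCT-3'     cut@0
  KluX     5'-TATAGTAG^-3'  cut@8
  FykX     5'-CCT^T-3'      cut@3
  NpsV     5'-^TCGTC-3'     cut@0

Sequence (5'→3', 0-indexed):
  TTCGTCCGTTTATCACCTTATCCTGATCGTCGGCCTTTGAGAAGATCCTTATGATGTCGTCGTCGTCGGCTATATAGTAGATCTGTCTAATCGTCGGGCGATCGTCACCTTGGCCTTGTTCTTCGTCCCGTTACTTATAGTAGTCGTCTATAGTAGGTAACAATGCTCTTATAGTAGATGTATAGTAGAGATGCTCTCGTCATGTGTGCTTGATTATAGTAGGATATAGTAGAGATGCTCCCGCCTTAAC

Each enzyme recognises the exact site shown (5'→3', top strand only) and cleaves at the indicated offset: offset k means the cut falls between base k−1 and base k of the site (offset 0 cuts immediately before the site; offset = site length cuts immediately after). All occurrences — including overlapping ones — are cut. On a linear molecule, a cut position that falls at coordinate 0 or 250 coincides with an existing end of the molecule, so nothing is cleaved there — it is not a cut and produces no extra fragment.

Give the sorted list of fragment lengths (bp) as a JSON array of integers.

Scan for sites:
  QalV (ATGCT, off=0): starts [162, 190, 234] → cuts [162, 190, 234]
  KluX (TATAGTAG, off=8): starts [72, 135, 148, 169, 180, 214, 224] → cuts [80, 143, 156, 177, 188, 222, 232]
  FykX (CCTT, off=3): starts [15, 33, 46, 107, 113, 243] → cuts [18, 36, 49, 110, 116, 246]
  NpsV (TCGTC, off=0): starts [1, 26, 56, 59, 62, 90, 101, 122, 143, 196] → cuts [1, 26, 56, 59, 62, 90, 101, 122, 143, 196]

All cut coordinates (distinct, sorted): [1, 18, 26, 36, 49, 56, 59, 62, 80, 90, 101, 110, 116, 122, 143, 156, 162, 177, 188, 190, 196, 222, 232, 234, 246]

Fragment lengths:
  [0,1): 1 bp
  [1,18): 17 bp
  [18,26): 8 bp
  [26,36): 10 bp
  [36,49): 13 bp
  [49,56): 7 bp
  [56,59): 3 bp
  [59,62): 3 bp
  [62,80): 18 bp
  [80,90): 10 bp
  [90,101): 11 bp
  [101,110): 9 bp
  [110,116): 6 bp
  [116,122): 6 bp
  [122,143): 21 bp
  [143,156): 13 bp
  [156,162): 6 bp
  [162,177): 15 bp
  [177,188): 11 bp
  [188,190): 2 bp
  [190,196): 6 bp
  [196,222): 26 bp
  [222,232): 10 bp
  [232,234): 2 bp
  [234,246): 12 bp
  [246,250): 4 bp

[1,2,2,3,3,4,6,6,6,6,7,8,9,10,10,10,11,11,12,13,13,15,17,18,21,26]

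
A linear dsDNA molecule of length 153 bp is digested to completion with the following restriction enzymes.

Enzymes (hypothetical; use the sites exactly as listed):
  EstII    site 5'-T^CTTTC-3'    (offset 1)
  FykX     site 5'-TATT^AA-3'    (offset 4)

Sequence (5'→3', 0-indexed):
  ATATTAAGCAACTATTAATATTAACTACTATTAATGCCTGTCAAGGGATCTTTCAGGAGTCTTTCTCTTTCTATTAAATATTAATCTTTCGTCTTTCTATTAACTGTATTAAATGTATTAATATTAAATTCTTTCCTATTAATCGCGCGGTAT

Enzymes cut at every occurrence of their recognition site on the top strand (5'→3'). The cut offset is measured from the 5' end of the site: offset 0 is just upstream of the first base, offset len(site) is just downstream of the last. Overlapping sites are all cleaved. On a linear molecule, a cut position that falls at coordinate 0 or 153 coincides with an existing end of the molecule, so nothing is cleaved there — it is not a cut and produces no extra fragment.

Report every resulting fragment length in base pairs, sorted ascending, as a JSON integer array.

[3,5,5,6,6,6,7,7,9,9,9,9,10,10,11,11,13,17]

Scan for sites:
  EstII TCTTTC/1: at [48, 59, 65, 84, 91, 129] ⇒ [49, 60, 66, 85, 92, 130]
  FykX TATTAA/4: at [1, 12, 18, 28, 71, 78, 97, 106, 115, 121, 136] ⇒ [5, 16, 22, 32, 75, 82, 101, 110, 119, 125, 140]

Pooled cuts: [5, 16, 22, 32, 49, 60, 66, 75, 82, 85, 92, 101, 110, 119, 125, 130, 140]

Fragments:
  [0,5): 5 bp
  [5,16): 11 bp
  [16,22): 6 bp
  [22,32): 10 bp
  [32,49): 17 bp
  [49,60): 11 bp
  [60,66): 6 bp
  [66,75): 9 bp
  [75,82): 7 bp
  [82,85): 3 bp
  [85,92): 7 bp
  [92,101): 9 bp
  [101,110): 9 bp
  [110,119): 9 bp
  [119,125): 6 bp
  [125,130): 5 bp
  [130,140): 10 bp
  [140,153): 13 bp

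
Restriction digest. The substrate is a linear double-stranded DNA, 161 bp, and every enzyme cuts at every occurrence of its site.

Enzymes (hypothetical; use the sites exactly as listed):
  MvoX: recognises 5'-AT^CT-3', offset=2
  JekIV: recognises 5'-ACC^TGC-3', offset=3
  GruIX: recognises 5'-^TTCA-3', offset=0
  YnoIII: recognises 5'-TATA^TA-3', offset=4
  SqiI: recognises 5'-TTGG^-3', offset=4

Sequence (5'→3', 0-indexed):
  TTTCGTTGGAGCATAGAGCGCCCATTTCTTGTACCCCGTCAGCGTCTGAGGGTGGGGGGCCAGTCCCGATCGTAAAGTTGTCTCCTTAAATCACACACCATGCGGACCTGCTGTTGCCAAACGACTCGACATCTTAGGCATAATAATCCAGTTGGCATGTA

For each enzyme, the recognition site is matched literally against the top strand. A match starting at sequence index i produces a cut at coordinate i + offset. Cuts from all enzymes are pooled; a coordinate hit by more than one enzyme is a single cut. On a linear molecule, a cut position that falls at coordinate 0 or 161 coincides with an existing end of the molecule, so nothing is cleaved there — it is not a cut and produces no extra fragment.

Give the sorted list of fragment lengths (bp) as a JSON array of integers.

Scan for sites:
  MvoX ATCT/2: at [130] ⇒ [132]
  JekIV ACCTGC/3: at [105] ⇒ [108]
  GruIX (TTCA, off=0): no sites
  YnoIII (TATATA, off=4): no sites
  SqiI TTGG/4: at [5, 151] ⇒ [9, 155]

All cut coordinates (distinct, sorted): [9, 108, 132, 155]

Fragment lengths:
  [0,9): 9 bp
  [9,108): 99 bp
  [108,132): 24 bp
  [132,155): 23 bp
  [155,161): 6 bp

[6,9,23,24,99]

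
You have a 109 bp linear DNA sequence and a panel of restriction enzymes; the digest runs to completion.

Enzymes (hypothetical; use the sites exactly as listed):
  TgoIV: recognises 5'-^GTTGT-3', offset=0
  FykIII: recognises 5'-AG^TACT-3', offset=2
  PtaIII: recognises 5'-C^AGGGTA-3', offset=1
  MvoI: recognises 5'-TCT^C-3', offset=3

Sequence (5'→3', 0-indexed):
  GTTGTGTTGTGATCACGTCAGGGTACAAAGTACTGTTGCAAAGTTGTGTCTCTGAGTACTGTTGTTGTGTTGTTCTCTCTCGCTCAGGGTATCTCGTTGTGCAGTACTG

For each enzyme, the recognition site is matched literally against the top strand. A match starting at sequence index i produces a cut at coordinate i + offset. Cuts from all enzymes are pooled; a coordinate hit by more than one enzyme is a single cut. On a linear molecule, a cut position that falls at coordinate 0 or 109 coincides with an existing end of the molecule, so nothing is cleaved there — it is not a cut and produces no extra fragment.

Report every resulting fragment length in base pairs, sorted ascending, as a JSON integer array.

[1,2,2,3,4,5,5,5,5,5,8,9,9,9,11,12,14]

Per-enzyme occurrences:
  TgoIV GTTGT/0: at [0, 5, 42, 60, 63, 68, 95] ⇒ [5, 42, 60, 63, 68, 95] (position 0 is a terminus of the linear molecule — no cut)
  FykIII AGTACT/2: at [28, 54, 102] ⇒ [30, 56, 104]
  PtaIII CAGGGTA/1: at [18, 84] ⇒ [19, 85]
  MvoI TCTC/3: at [48, 73, 75, 77, 91] ⇒ [51, 76, 78, 80, 94]

All cut coordinates (distinct, sorted): [5, 19, 30, 42, 51, 56, 60, 63, 68, 76, 78, 80, 85, 94, 95, 104]

Fragments:
  [0,5): 5 bp
  [5,19): 14 bp
  [19,30): 11 bp
  [30,42): 12 bp
  [42,51): 9 bp
  [51,56): 5 bp
  [56,60): 4 bp
  [60,63): 3 bp
  [63,68): 5 bp
  [68,76): 8 bp
  [76,78): 2 bp
  [78,80): 2 bp
  [80,85): 5 bp
  [85,94): 9 bp
  [94,95): 1 bp
  [95,104): 9 bp
  [104,109): 5 bp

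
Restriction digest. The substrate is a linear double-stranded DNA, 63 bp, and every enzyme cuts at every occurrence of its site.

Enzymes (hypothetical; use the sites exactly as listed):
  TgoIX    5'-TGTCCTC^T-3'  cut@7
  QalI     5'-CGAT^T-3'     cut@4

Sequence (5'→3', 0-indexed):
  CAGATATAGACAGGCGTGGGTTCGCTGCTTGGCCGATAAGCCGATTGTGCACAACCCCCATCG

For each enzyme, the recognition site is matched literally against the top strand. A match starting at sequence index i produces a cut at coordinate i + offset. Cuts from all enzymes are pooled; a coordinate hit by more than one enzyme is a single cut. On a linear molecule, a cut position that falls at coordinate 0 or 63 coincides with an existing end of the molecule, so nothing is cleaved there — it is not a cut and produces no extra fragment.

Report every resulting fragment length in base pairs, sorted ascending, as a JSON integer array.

Site scan:
  TgoIX (TGTCCTCT, off=7): no sites
  QalI CGATT/4: at [41] ⇒ [45]

All cut coordinates (distinct, sorted): [45]

Fragment lengths:
  [0,45): 45 bp
  [45,63): 18 bp

[18,45]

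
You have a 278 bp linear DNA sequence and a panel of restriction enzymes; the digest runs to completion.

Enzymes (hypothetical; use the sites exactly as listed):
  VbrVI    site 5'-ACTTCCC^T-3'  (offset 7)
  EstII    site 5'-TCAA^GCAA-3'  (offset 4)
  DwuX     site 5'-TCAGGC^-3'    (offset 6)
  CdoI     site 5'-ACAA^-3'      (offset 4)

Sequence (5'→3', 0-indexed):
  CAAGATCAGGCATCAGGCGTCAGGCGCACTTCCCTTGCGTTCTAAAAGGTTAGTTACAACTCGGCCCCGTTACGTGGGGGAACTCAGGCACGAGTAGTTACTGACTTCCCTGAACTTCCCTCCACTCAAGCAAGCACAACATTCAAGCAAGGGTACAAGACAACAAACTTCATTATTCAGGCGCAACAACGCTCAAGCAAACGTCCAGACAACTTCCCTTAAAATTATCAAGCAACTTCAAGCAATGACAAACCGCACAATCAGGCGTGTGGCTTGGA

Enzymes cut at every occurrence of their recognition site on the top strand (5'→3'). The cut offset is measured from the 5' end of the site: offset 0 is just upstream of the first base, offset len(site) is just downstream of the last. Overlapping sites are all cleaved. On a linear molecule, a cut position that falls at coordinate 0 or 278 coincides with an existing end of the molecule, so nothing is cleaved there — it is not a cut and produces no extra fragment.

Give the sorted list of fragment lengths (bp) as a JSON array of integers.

[3,5,6,6,7,7,7,7,7,9,9,9,10,10,10,10,11,12,12,13,16,16,21,25,30]

Site scan:
  VbrVI (ACTTCCCT, off=7): starts [27, 103, 113, 211] → cuts [34, 110, 120, 218]
  EstII (TCAAGCAA, off=4): starts [125, 142, 192, 227, 237] → cuts [129, 146, 196, 231, 241]
  DwuX (TCAGGC, off=6): starts [5, 12, 19, 83, 176, 260] → cuts [11, 18, 25, 89, 182, 266]
  CdoI (ACAA, off=4): starts [55, 135, 154, 159, 162, 185, 208, 247, 256] → cuts [59, 139, 158, 163, 166, 189, 212, 251, 260]

Pooled cuts: [11, 18, 25, 34, 59, 89, 110, 120, 129, 139, 146, 158, 163, 166, 182, 189, 196, 212, 218, 231, 241, 251, 260, 266]

Fragments:
  [0,11): 11 bp
  [11,18): 7 bp
  [18,25): 7 bp
  [25,34): 9 bp
  [34,59): 25 bp
  [59,89): 30 bp
  [89,110): 21 bp
  [110,120): 10 bp
  [120,129): 9 bp
  [129,139): 10 bp
  [139,146): 7 bp
  [146,158): 12 bp
  [158,163): 5 bp
  [163,166): 3 bp
  [166,182): 16 bp
  [182,189): 7 bp
  [189,196): 7 bp
  [196,212): 16 bp
  [212,218): 6 bp
  [218,231): 13 bp
  [231,241): 10 bp
  [241,251): 10 bp
  [251,260): 9 bp
  [260,266): 6 bp
  [266,278): 12 bp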